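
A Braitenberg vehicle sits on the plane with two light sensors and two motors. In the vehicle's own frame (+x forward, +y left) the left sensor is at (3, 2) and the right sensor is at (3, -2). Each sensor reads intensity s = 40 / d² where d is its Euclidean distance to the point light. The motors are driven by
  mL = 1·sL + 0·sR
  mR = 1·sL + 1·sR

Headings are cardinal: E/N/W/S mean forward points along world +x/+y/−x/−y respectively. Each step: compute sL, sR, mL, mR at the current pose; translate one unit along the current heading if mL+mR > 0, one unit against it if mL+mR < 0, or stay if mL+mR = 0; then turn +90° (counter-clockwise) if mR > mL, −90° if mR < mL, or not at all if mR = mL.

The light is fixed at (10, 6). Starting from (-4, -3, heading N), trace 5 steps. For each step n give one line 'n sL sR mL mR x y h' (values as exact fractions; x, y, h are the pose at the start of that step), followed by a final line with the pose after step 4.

0 10/73 2/9 10/73 236/657 -4 -3 N
1 40/389 8/65 40/389 5712/25285 -4 -2 W
2 4/29 4/41 4/29 280/1189 -5 -2 S
3 40/193 8/53 40/193 3664/10229 -5 -3 E
4 10/73 2/9 10/73 236/657 -4 -3 N
final -4 -2 W

n=0: pose=(-4,-3,N); sL=10/73, sR=2/9; mL=10/73, mR=236/657; mL+mR=326/657 → advance +1; mR−mL=2/9 → turn +1·90°
n=1: pose=(-4,-2,W); sL=40/389, sR=8/65; mL=40/389, mR=5712/25285; mL+mR=8312/25285 → advance +1; mR−mL=8/65 → turn +1·90°
n=2: pose=(-5,-2,S); sL=4/29, sR=4/41; mL=4/29, mR=280/1189; mL+mR=444/1189 → advance +1; mR−mL=4/41 → turn +1·90°
n=3: pose=(-5,-3,E); sL=40/193, sR=8/53; mL=40/193, mR=3664/10229; mL+mR=5784/10229 → advance +1; mR−mL=8/53 → turn +1·90°
n=4: pose=(-4,-3,N); sL=10/73, sR=2/9; mL=10/73, mR=236/657; mL+mR=326/657 → advance +1; mR−mL=2/9 → turn +1·90°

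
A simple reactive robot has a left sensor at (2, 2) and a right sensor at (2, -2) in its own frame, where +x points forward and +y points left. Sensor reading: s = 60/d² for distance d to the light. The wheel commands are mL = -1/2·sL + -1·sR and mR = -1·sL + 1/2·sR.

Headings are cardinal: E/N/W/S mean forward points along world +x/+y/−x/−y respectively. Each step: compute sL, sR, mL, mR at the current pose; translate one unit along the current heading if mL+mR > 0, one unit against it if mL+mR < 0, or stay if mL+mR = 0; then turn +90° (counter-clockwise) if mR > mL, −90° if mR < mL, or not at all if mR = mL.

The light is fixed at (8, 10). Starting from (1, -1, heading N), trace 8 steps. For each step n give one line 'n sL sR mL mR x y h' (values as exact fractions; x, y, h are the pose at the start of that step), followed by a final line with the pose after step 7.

0 10/27 30/53 -1075/1431 -125/1431 1 -1 N
1 60/277 60/181 -22050/50137 -2550/50137 1 -2 W
2 15/53 3/13 -513/1378 -231/1378 2 -2 S
3 60/97 12/37 -2274/3589 -1638/3589 2 -1 E
4 10/27 30/53 -1075/1431 -125/1431 1 -1 N
5 60/277 60/181 -22050/50137 -2550/50137 1 -2 W
6 15/53 3/13 -513/1378 -231/1378 2 -2 S
7 60/97 12/37 -2274/3589 -1638/3589 2 -1 E
final 1 -1 N

n=0: pose=(1,-1,N); sL=10/27, sR=30/53; mL=-1075/1431, mR=-125/1431; mL+mR=-400/477 → advance -1; mR−mL=950/1431 → turn +1·90°
n=1: pose=(1,-2,W); sL=60/277, sR=60/181; mL=-22050/50137, mR=-2550/50137; mL+mR=-24600/50137 → advance -1; mR−mL=19500/50137 → turn +1·90°
n=2: pose=(2,-2,S); sL=15/53, sR=3/13; mL=-513/1378, mR=-231/1378; mL+mR=-372/689 → advance -1; mR−mL=141/689 → turn +1·90°
n=3: pose=(2,-1,E); sL=60/97, sR=12/37; mL=-2274/3589, mR=-1638/3589; mL+mR=-3912/3589 → advance -1; mR−mL=636/3589 → turn +1·90°
n=4: pose=(1,-1,N); sL=10/27, sR=30/53; mL=-1075/1431, mR=-125/1431; mL+mR=-400/477 → advance -1; mR−mL=950/1431 → turn +1·90°
n=5: pose=(1,-2,W); sL=60/277, sR=60/181; mL=-22050/50137, mR=-2550/50137; mL+mR=-24600/50137 → advance -1; mR−mL=19500/50137 → turn +1·90°
n=6: pose=(2,-2,S); sL=15/53, sR=3/13; mL=-513/1378, mR=-231/1378; mL+mR=-372/689 → advance -1; mR−mL=141/689 → turn +1·90°
n=7: pose=(2,-1,E); sL=60/97, sR=12/37; mL=-2274/3589, mR=-1638/3589; mL+mR=-3912/3589 → advance -1; mR−mL=636/3589 → turn +1·90°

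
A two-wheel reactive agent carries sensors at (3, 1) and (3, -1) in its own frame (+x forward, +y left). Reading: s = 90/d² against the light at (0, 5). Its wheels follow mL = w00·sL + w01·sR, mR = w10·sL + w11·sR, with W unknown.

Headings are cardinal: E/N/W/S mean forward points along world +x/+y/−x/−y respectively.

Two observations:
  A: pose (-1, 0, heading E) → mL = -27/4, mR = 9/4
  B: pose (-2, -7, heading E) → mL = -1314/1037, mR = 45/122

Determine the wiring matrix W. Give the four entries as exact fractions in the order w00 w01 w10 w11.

-1 -1 1/2 0

obs A: pose=(-1,0,E) → sL=9/2, sR=9/4, mL=-27/4, mR=9/4
obs B: pose=(-2,-7,E) → sL=45/61, sR=9/17, mL=-1314/1037, mR=45/122
sensor matrix S = [[9/2, 9/4], [45/61, 9/17]]; det S = 2997/4148
solve [mL_A; mL_B] = S·[w00; w01] and [mR_A; mR_B] = S·[w10; w11]:
  w00 = -1, w01 = -1, w10 = 1/2, w11 = 0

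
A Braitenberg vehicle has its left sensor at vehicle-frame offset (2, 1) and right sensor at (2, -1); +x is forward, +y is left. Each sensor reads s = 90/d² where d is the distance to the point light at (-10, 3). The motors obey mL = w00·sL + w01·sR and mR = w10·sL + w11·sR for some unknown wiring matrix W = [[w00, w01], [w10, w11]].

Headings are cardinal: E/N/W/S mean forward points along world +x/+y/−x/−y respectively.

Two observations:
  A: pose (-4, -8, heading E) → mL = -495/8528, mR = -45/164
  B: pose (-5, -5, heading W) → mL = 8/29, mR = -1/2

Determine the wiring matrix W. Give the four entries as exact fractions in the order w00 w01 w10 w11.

-1/2 1/2 -1/2 0

obs A: pose=(-4,-8,E) → sL=45/82, sR=45/104, mL=-495/8528, mR=-45/164
obs B: pose=(-5,-5,W) → sL=1, sR=45/29, mL=8/29, mR=-1/2
sensor matrix S = [[45/82, 45/104], [1, 45/29]]; det S = 51795/123656
solve [mL_A; mL_B] = S·[w00; w01] and [mR_A; mR_B] = S·[w10; w11]:
  w00 = -1/2, w01 = 1/2, w10 = -1/2, w11 = 0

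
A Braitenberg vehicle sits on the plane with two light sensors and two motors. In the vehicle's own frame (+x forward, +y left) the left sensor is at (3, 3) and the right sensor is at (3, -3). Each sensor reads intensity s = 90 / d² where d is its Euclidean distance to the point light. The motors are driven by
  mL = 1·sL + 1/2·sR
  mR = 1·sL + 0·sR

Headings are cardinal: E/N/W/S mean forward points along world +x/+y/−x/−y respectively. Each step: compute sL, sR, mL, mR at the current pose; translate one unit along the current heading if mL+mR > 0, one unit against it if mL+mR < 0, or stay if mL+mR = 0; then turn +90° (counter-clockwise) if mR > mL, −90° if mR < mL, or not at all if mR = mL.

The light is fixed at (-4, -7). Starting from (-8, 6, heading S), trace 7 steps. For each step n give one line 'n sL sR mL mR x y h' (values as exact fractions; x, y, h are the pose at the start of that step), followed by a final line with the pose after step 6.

n=0: pose=(-8,6,S); sL=90/101, sR=90/149; mL=17955/15049, mR=90/101; mL+mR=31365/15049 → advance +1; mR−mL=-45/149 → turn -1·90°
n=1: pose=(-8,5,W); sL=9/13, sR=45/137; mL=3051/3562, mR=9/13; mL+mR=5517/3562 → advance +1; mR−mL=-45/274 → turn -1·90°
n=2: pose=(-9,5,N); sL=90/289, sR=90/229; mL=33615/66181, mR=90/289; mL+mR=54225/66181 → advance +1; mR−mL=-45/229 → turn -1·90°
n=3: pose=(-9,6,E); sL=9/26, sR=45/52; mL=81/104, mR=9/26; mL+mR=9/8 → advance +1; mR−mL=-45/104 → turn -1·90°
n=4: pose=(-8,6,S); sL=90/101, sR=90/149; mL=17955/15049, mR=90/101; mL+mR=31365/15049 → advance +1; mR−mL=-45/149 → turn -1·90°
n=5: pose=(-8,5,W); sL=9/13, sR=45/137; mL=3051/3562, mR=9/13; mL+mR=5517/3562 → advance +1; mR−mL=-45/274 → turn -1·90°
n=6: pose=(-9,5,N); sL=90/289, sR=90/229; mL=33615/66181, mR=90/289; mL+mR=54225/66181 → advance +1; mR−mL=-45/229 → turn -1·90°

0 90/101 90/149 17955/15049 90/101 -8 6 S
1 9/13 45/137 3051/3562 9/13 -8 5 W
2 90/289 90/229 33615/66181 90/289 -9 5 N
3 9/26 45/52 81/104 9/26 -9 6 E
4 90/101 90/149 17955/15049 90/101 -8 6 S
5 9/13 45/137 3051/3562 9/13 -8 5 W
6 90/289 90/229 33615/66181 90/289 -9 5 N
final -9 6 E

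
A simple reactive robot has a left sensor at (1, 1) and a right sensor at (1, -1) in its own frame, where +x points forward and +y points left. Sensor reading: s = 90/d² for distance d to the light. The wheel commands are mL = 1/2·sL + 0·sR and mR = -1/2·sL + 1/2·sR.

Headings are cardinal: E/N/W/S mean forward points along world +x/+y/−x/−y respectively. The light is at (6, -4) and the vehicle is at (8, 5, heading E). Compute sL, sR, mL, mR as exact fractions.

left sensor world pos  = (9, 6); dL² = 109
right sensor world pos = (9, 4); dR² = 73
sL = 90/109 = 90/109
sR = 90/73 = 90/73
mL = 1/2·sL + 0·sR = 45/109
mR = -1/2·sL + 1/2·sR = 1620/7957

90/109 90/73 45/109 1620/7957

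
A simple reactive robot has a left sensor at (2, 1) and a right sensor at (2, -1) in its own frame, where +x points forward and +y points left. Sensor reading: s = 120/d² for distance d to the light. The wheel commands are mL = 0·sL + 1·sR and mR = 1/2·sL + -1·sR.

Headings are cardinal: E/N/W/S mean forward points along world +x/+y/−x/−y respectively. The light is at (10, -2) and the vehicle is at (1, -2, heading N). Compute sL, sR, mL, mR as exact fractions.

15/13 30/17 30/17 -525/442

left sensor world pos  = (0, 0); dL² = 104
right sensor world pos = (2, 0); dR² = 68
sL = 120/104 = 15/13
sR = 120/68 = 30/17
mL = 0·sL + 1·sR = 30/17
mR = 1/2·sL + -1·sR = -525/442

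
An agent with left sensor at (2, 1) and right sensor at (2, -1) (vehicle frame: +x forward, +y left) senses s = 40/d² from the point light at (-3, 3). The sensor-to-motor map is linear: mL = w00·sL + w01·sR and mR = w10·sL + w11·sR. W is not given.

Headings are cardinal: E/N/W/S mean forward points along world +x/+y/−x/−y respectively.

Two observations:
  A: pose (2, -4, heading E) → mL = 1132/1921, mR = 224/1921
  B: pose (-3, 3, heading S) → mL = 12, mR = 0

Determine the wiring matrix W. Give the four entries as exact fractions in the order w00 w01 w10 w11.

obs A: pose=(2,-4,E) → sL=8/17, sR=40/113, mL=1132/1921, mR=224/1921
obs B: pose=(-3,3,S) → sL=8, sR=8, mL=12, mR=0
sensor matrix S = [[8/17, 40/113], [8, 8]]; det S = 1792/1921
solve [mL_A; mL_B] = S·[w00; w01] and [mR_A; mR_B] = S·[w10; w11]:
  w00 = 1/2, w01 = 1, w10 = 1, w11 = -1

1/2 1 1 -1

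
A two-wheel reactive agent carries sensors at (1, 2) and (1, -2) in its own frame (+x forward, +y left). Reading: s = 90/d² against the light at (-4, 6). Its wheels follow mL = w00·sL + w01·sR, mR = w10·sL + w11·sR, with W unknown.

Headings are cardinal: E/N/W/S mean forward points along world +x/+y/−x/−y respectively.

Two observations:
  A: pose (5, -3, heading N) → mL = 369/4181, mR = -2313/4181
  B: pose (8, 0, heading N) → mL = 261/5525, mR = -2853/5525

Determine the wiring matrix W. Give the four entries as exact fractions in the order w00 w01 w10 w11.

obs A: pose=(5,-3,N) → sL=90/113, sR=18/37, mL=369/4181, mR=-2313/4181
obs B: pose=(8,0,N) → sL=18/25, sR=90/221, mL=261/5525, mR=-2853/5525
sensor matrix S = [[90/113, 18/37], [18/25, 90/221]]; det S = -598752/23100025
solve [mL_A; mL_B] = S·[w00; w01] and [mR_A; mR_B] = S·[w10; w11]:
  w00 = -1/2, w01 = 1, w10 = -1, w11 = 1/2

-1/2 1 -1 1/2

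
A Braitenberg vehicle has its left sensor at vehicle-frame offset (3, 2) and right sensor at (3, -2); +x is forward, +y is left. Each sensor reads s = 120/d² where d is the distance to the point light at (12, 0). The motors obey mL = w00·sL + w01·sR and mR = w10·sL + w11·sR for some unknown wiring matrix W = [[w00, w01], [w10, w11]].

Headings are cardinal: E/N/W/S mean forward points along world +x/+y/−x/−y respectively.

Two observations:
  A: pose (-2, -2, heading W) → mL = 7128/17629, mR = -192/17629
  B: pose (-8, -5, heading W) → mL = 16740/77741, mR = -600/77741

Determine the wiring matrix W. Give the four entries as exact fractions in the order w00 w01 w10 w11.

obs A: pose=(-2,-2,W) → sL=24/61, sR=120/289, mL=7128/17629, mR=-192/17629
obs B: pose=(-8,-5,W) → sL=60/289, sR=60/269, mL=16740/77741, mR=-600/77741
sensor matrix S = [[24/61, 120/289], [60/289, 60/269]]; det S = 2125440/1370496089
solve [mL_A; mL_B] = S·[w00; w01] and [mR_A; mR_B] = S·[w10; w11]:
  w00 = 1/2, w01 = 1/2, w10 = 1/2, w11 = -1/2

1/2 1/2 1/2 -1/2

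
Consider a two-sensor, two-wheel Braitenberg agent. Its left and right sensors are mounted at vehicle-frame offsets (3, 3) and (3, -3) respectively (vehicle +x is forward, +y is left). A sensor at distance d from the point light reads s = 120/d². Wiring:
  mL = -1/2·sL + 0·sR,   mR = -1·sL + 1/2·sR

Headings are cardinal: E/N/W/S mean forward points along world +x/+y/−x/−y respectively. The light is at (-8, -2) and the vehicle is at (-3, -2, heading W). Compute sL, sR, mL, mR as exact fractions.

left sensor world pos  = (-6, -5); dL² = 13
right sensor world pos = (-6, 1); dR² = 13
sL = 120/13 = 120/13
sR = 120/13 = 120/13
mL = -1/2·sL + 0·sR = -60/13
mR = -1·sL + 1/2·sR = -60/13

120/13 120/13 -60/13 -60/13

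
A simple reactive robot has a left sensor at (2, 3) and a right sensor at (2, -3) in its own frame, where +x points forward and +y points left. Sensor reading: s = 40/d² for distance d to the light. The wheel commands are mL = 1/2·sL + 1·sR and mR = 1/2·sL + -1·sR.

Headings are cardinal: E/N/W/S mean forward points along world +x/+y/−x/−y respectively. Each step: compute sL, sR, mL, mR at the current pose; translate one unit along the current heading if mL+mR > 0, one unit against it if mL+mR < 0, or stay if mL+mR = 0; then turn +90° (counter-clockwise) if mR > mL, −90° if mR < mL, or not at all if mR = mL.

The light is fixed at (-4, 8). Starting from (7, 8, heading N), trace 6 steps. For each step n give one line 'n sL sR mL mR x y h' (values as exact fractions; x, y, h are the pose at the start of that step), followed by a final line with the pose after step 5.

n=0: pose=(7,8,N); sL=10/17, sR=1/5; mL=42/85, mR=8/85; mL+mR=10/17 → advance +1; mR−mL=-2/5 → turn -1·90°
n=1: pose=(7,9,E); sL=8/37, sR=40/173; mL=2172/6401, mR=-788/6401; mL+mR=8/37 → advance +1; mR−mL=-80/173 → turn -1·90°
n=2: pose=(8,9,S); sL=20/113, sR=20/41; mL=2670/4633, mR=-1850/4633; mL+mR=20/113 → advance +1; mR−mL=-40/41 → turn -1·90°
n=3: pose=(8,8,W); sL=40/109, sR=40/109; mL=60/109, mR=-20/109; mL+mR=40/109 → advance +1; mR−mL=-80/109 → turn -1·90°
n=4: pose=(7,8,N); sL=10/17, sR=1/5; mL=42/85, mR=8/85; mL+mR=10/17 → advance +1; mR−mL=-2/5 → turn -1·90°
n=5: pose=(7,9,E); sL=8/37, sR=40/173; mL=2172/6401, mR=-788/6401; mL+mR=8/37 → advance +1; mR−mL=-80/173 → turn -1·90°

0 10/17 1/5 42/85 8/85 7 8 N
1 8/37 40/173 2172/6401 -788/6401 7 9 E
2 20/113 20/41 2670/4633 -1850/4633 8 9 S
3 40/109 40/109 60/109 -20/109 8 8 W
4 10/17 1/5 42/85 8/85 7 8 N
5 8/37 40/173 2172/6401 -788/6401 7 9 E
final 8 9 S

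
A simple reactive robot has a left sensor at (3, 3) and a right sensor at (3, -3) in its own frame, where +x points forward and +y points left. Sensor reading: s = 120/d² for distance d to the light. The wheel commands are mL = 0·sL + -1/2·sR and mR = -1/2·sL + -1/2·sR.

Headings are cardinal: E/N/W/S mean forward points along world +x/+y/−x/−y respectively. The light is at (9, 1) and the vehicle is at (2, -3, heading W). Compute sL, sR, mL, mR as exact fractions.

left sensor world pos  = (-1, -6); dL² = 149
right sensor world pos = (-1, 0); dR² = 101
sL = 120/149 = 120/149
sR = 120/101 = 120/101
mL = 0·sL + -1/2·sR = -60/101
mR = -1/2·sL + -1/2·sR = -15000/15049

120/149 120/101 -60/101 -15000/15049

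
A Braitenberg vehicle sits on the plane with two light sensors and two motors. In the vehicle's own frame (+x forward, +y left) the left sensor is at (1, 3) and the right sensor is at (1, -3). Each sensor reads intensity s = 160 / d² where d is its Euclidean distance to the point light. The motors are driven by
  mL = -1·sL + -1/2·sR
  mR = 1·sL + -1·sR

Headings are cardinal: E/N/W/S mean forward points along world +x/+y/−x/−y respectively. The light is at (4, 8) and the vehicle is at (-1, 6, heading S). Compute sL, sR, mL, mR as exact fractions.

160/13 160/73 -12720/949 9600/949

left sensor world pos  = (2, 5); dL² = 13
right sensor world pos = (-4, 5); dR² = 73
sL = 160/13 = 160/13
sR = 160/73 = 160/73
mL = -1·sL + -1/2·sR = -12720/949
mR = 1·sL + -1·sR = 9600/949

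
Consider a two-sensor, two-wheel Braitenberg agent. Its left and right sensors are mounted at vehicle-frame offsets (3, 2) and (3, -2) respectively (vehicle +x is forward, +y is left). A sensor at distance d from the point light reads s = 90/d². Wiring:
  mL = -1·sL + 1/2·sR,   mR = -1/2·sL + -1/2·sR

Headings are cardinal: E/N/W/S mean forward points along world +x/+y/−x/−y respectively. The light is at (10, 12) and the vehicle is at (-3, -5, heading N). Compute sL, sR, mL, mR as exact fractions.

left sensor world pos  = (-5, -2); dL² = 421
right sensor world pos = (-1, -2); dR² = 317
sL = 90/421 = 90/421
sR = 90/317 = 90/317
mL = -1·sL + 1/2·sR = -9585/133457
mR = -1/2·sL + -1/2·sR = -33210/133457

90/421 90/317 -9585/133457 -33210/133457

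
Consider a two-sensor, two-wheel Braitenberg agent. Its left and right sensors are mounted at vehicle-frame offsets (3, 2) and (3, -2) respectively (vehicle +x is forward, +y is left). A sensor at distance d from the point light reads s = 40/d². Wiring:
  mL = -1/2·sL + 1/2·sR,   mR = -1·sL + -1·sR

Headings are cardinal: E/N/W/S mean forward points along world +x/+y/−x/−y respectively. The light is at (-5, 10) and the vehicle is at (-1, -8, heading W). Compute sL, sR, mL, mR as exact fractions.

40/401 40/257 2880/103057 -26320/103057

left sensor world pos  = (-4, -10); dL² = 401
right sensor world pos = (-4, -6); dR² = 257
sL = 40/401 = 40/401
sR = 40/257 = 40/257
mL = -1/2·sL + 1/2·sR = 2880/103057
mR = -1·sL + -1·sR = -26320/103057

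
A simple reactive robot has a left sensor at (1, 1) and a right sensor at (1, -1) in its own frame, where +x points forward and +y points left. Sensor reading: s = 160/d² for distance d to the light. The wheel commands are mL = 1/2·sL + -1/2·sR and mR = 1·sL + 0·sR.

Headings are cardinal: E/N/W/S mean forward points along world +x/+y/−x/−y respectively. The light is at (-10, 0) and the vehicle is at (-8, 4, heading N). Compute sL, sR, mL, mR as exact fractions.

left sensor world pos  = (-9, 5); dL² = 26
right sensor world pos = (-7, 5); dR² = 34
sL = 160/26 = 80/13
sR = 160/34 = 80/17
mL = 1/2·sL + -1/2·sR = 160/221
mR = 1·sL + 0·sR = 80/13

80/13 80/17 160/221 80/13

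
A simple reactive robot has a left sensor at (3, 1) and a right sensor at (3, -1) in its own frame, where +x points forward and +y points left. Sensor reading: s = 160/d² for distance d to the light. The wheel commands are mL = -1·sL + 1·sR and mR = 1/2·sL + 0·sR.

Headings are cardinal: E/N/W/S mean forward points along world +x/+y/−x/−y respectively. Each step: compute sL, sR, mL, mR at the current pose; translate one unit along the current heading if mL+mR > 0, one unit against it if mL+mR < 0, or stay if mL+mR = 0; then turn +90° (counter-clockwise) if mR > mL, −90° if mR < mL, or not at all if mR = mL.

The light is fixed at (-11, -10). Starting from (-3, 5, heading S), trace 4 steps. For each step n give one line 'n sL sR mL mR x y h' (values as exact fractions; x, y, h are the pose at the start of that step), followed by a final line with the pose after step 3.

n=0: pose=(-3,5,S); sL=32/45, sR=160/193; mL=1024/8685, mR=16/45; mL+mR=4112/8685 → advance +1; mR−mL=688/2895 → turn +1·90°
n=1: pose=(-3,4,E); sL=80/173, sR=16/29; mL=448/5017, mR=40/173; mL+mR=1608/5017 → advance +1; mR−mL=712/5017 → turn +1·90°
n=2: pose=(-2,4,N); sL=160/353, sR=160/389; mL=-5760/137317, mR=80/353; mL+mR=25360/137317 → advance +1; mR−mL=36880/137317 → turn +1·90°
n=3: pose=(-2,5,W); sL=20/29, sR=40/73; mL=-300/2117, mR=10/29; mL+mR=430/2117 → advance +1; mR−mL=1030/2117 → turn +1·90°

0 32/45 160/193 1024/8685 16/45 -3 5 S
1 80/173 16/29 448/5017 40/173 -3 4 E
2 160/353 160/389 -5760/137317 80/353 -2 4 N
3 20/29 40/73 -300/2117 10/29 -2 5 W
final -3 5 S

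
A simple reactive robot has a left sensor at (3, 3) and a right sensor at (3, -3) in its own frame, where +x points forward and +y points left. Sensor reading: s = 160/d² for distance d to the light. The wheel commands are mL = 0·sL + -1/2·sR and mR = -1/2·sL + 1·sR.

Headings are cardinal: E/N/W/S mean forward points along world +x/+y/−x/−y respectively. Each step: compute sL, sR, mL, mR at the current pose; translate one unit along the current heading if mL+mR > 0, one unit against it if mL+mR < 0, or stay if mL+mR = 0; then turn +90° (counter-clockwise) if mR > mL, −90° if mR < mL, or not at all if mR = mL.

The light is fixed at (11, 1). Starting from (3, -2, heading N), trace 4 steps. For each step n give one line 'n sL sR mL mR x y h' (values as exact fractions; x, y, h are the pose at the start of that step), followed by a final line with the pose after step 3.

n=0: pose=(3,-2,N); sL=160/121, sR=32/5; mL=-16/5, mR=3472/605; mL+mR=1536/605 → advance +1; mR−mL=5408/605 → turn +1·90°
n=1: pose=(3,-1,W); sL=80/73, sR=80/61; mL=-40/61, mR=3400/4453; mL+mR=480/4453 → advance +1; mR−mL=6320/4453 → turn +1·90°
n=2: pose=(2,-1,S); sL=160/61, sR=160/169; mL=-80/169, mR=-3760/10309; mL+mR=-8640/10309 → advance -1; mR−mL=1120/10309 → turn +1·90°
n=3: pose=(2,0,E); sL=4, sR=40/13; mL=-20/13, mR=14/13; mL+mR=-6/13 → advance -1; mR−mL=34/13 → turn +1·90°

0 160/121 32/5 -16/5 3472/605 3 -2 N
1 80/73 80/61 -40/61 3400/4453 3 -1 W
2 160/61 160/169 -80/169 -3760/10309 2 -1 S
3 4 40/13 -20/13 14/13 2 0 E
final 1 0 N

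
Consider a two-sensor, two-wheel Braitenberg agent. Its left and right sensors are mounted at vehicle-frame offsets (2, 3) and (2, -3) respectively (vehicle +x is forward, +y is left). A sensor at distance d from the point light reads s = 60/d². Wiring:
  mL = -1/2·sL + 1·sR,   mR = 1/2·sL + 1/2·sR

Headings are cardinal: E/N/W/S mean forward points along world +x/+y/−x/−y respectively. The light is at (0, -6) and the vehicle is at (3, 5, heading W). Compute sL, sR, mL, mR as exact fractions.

left sensor world pos  = (1, 2); dL² = 65
right sensor world pos = (1, 8); dR² = 197
sL = 60/65 = 12/13
sR = 60/197 = 60/197
mL = -1/2·sL + 1·sR = -402/2561
mR = 1/2·sL + 1/2·sR = 1572/2561

12/13 60/197 -402/2561 1572/2561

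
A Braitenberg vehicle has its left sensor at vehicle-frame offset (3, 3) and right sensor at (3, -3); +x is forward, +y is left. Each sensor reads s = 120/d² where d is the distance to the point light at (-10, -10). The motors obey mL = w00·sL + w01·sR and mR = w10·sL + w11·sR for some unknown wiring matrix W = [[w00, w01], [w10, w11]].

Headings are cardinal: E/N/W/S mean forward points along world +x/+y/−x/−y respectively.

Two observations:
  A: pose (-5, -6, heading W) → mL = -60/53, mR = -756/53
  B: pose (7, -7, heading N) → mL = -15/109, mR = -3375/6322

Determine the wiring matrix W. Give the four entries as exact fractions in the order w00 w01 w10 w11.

0 -1/2 -1/2 -1

obs A: pose=(-5,-6,W) → sL=24, sR=120/53, mL=-60/53, mR=-756/53
obs B: pose=(7,-7,N) → sL=15/29, sR=30/109, mL=-15/109, mR=-3375/6322
sensor matrix S = [[24, 120/53], [15/29, 30/109]]; det S = 910440/167533
solve [mL_A; mL_B] = S·[w00; w01] and [mR_A; mR_B] = S·[w10; w11]:
  w00 = 0, w01 = -1/2, w10 = -1/2, w11 = -1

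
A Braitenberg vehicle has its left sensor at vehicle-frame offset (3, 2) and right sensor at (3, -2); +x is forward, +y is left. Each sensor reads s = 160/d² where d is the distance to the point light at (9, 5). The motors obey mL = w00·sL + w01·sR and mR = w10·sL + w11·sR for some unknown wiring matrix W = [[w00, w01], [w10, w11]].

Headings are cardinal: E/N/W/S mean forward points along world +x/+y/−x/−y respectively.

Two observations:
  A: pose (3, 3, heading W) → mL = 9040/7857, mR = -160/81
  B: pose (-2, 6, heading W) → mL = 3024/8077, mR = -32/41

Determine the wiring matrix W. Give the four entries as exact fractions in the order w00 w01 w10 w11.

-1/2 1 0 -1

obs A: pose=(3,3,W) → sL=160/97, sR=160/81, mL=9040/7857, mR=-160/81
obs B: pose=(-2,6,W) → sL=160/197, sR=32/41, mL=3024/8077, mR=-32/41
sensor matrix S = [[160/97, 160/81], [160/197, 32/41]]; det S = -20111360/63460989
solve [mL_A; mL_B] = S·[w00; w01] and [mR_A; mR_B] = S·[w10; w11]:
  w00 = -1/2, w01 = 1, w10 = 0, w11 = -1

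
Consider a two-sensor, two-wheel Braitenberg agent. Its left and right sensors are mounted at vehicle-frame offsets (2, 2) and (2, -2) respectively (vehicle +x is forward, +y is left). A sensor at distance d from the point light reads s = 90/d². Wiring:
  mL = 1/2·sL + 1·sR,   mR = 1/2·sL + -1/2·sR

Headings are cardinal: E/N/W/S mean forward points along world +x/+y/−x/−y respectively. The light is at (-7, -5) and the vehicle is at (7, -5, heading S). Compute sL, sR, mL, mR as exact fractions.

left sensor world pos  = (9, -7); dL² = 260
right sensor world pos = (5, -7); dR² = 148
sL = 90/260 = 9/26
sR = 90/148 = 45/74
mL = 1/2·sL + 1·sR = 1503/1924
mR = 1/2·sL + -1/2·sR = -63/481

9/26 45/74 1503/1924 -63/481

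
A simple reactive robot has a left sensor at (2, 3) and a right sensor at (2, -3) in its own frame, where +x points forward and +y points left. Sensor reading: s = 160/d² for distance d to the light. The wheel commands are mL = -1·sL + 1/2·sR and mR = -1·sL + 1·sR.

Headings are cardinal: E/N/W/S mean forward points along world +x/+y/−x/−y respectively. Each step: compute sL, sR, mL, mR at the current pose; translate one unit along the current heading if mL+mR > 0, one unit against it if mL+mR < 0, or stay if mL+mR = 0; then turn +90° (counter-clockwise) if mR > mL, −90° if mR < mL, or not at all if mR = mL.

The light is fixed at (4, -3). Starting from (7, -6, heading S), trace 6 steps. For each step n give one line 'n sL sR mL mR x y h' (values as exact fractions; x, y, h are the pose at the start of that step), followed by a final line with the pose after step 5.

n=0: pose=(7,-6,S); sL=160/61, sR=32/5; mL=176/305, mR=1152/305; mL+mR=1328/305 → advance +1; mR−mL=16/5 → turn +1·90°
n=1: pose=(7,-7,E); sL=80/13, sR=80/37; mL=-2440/481, mR=-1920/481; mL+mR=-4360/481 → advance -1; mR−mL=40/37 → turn +1·90°
n=2: pose=(6,-7,N); sL=32, sR=160/29; mL=-848/29, mR=-768/29; mL+mR=-1616/29 → advance -1; mR−mL=80/29 → turn +1·90°
n=3: pose=(6,-8,W); sL=5/2, sR=40; mL=35/2, mR=75/2; mL+mR=55 → advance +1; mR−mL=20 → turn +1·90°
n=4: pose=(5,-8,S); sL=32/13, sR=160/53; mL=-656/689, mR=384/689; mL+mR=-272/689 → advance -1; mR−mL=80/53 → turn +1·90°
n=5: pose=(5,-7,E); sL=16, sR=80/29; mL=-424/29, mR=-384/29; mL+mR=-808/29 → advance -1; mR−mL=40/29 → turn +1·90°

0 160/61 32/5 176/305 1152/305 7 -6 S
1 80/13 80/37 -2440/481 -1920/481 7 -7 E
2 32 160/29 -848/29 -768/29 6 -7 N
3 5/2 40 35/2 75/2 6 -8 W
4 32/13 160/53 -656/689 384/689 5 -8 S
5 16 80/29 -424/29 -384/29 5 -7 E
final 4 -7 N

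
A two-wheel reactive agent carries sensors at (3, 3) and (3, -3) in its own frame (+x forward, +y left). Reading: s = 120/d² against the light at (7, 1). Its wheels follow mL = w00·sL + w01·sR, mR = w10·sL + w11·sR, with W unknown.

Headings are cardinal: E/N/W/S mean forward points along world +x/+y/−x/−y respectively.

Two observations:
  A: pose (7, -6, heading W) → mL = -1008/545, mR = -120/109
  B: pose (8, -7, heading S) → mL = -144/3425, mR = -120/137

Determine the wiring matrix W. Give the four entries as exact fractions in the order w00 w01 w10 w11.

1/2 -1/2 -1 0

obs A: pose=(7,-6,W) → sL=120/109, sR=24/5, mL=-1008/545, mR=-120/109
obs B: pose=(8,-7,S) → sL=120/137, sR=24/25, mL=-144/3425, mR=-120/137
sensor matrix S = [[120/109, 24/5], [120/137, 24/25]]; det S = -235008/74665
solve [mL_A; mL_B] = S·[w00; w01] and [mR_A; mR_B] = S·[w10; w11]:
  w00 = 1/2, w01 = -1/2, w10 = -1, w11 = 0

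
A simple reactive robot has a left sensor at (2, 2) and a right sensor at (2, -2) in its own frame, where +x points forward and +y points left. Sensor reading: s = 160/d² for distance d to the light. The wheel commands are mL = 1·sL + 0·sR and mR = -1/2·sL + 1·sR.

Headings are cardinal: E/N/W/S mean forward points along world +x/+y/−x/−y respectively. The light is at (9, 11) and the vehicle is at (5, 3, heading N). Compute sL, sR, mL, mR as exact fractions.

20/9 4 20/9 26/9

left sensor world pos  = (3, 5); dL² = 72
right sensor world pos = (7, 5); dR² = 40
sL = 160/72 = 20/9
sR = 160/40 = 4
mL = 1·sL + 0·sR = 20/9
mR = -1/2·sL + 1·sR = 26/9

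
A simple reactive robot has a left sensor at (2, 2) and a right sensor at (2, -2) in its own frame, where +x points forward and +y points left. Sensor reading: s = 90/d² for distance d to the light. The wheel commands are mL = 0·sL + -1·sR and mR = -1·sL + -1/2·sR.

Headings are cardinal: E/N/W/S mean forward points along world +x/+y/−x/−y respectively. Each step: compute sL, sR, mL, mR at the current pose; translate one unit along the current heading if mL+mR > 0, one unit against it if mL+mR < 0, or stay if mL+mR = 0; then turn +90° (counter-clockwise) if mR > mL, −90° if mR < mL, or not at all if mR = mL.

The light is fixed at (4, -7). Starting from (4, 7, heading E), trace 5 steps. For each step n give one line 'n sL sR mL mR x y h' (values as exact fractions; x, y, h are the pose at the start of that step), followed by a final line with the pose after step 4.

0 9/26 45/74 -45/74 -1251/1924 4 7 E
1 18/29 10/17 -10/17 -451/493 3 7 S
2 45/89 45/149 -45/149 -17415/26522 3 8 W
3 90/293 90/293 -90/293 -135/293 4 8 N
4 9/26 45/74 -45/74 -1251/1924 4 7 E
final 3 7 S

n=0: pose=(4,7,E); sL=9/26, sR=45/74; mL=-45/74, mR=-1251/1924; mL+mR=-2421/1924 → advance -1; mR−mL=-81/1924 → turn -1·90°
n=1: pose=(3,7,S); sL=18/29, sR=10/17; mL=-10/17, mR=-451/493; mL+mR=-741/493 → advance -1; mR−mL=-161/493 → turn -1·90°
n=2: pose=(3,8,W); sL=45/89, sR=45/149; mL=-45/149, mR=-17415/26522; mL+mR=-25425/26522 → advance -1; mR−mL=-9405/26522 → turn -1·90°
n=3: pose=(4,8,N); sL=90/293, sR=90/293; mL=-90/293, mR=-135/293; mL+mR=-225/293 → advance -1; mR−mL=-45/293 → turn -1·90°
n=4: pose=(4,7,E); sL=9/26, sR=45/74; mL=-45/74, mR=-1251/1924; mL+mR=-2421/1924 → advance -1; mR−mL=-81/1924 → turn -1·90°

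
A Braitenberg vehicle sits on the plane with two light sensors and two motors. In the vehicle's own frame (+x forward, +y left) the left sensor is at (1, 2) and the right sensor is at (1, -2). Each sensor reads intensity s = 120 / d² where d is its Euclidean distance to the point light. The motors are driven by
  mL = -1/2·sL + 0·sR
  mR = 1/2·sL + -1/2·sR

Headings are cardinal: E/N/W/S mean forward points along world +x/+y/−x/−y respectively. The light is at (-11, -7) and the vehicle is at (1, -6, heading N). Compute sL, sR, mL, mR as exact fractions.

15/13 3/5 -15/26 18/65

left sensor world pos  = (-1, -5); dL² = 104
right sensor world pos = (3, -5); dR² = 200
sL = 120/104 = 15/13
sR = 120/200 = 3/5
mL = -1/2·sL + 0·sR = -15/26
mR = 1/2·sL + -1/2·sR = 18/65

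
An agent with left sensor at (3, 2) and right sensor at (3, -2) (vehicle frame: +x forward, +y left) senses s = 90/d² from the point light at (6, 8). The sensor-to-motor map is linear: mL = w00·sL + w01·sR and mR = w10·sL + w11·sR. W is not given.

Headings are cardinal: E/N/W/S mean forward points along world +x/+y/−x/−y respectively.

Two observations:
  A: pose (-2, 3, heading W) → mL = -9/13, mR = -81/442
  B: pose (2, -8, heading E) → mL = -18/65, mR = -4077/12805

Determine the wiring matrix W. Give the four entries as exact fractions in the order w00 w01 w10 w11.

0 -1 -1 1/2

obs A: pose=(-2,3,W) → sL=9/17, sR=9/13, mL=-9/13, mR=-81/442
obs B: pose=(2,-8,E) → sL=90/197, sR=18/65, mL=-18/65, mR=-4077/12805
sensor matrix S = [[9/17, 9/13], [90/197, 18/65]]; det S = -36936/217685
solve [mL_A; mL_B] = S·[w00; w01] and [mR_A; mR_B] = S·[w10; w11]:
  w00 = 0, w01 = -1, w10 = -1, w11 = 1/2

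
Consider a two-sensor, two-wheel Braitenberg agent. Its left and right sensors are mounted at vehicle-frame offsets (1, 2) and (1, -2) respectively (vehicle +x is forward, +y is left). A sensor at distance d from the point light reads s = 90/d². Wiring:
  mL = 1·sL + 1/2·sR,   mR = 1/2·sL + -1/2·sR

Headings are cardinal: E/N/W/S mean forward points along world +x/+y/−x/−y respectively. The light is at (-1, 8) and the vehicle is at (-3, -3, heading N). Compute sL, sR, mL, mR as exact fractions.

left sensor world pos  = (-5, -2); dL² = 116
right sensor world pos = (-1, -2); dR² = 100
sL = 90/116 = 45/58
sR = 90/100 = 9/10
mL = 1·sL + 1/2·sR = 711/580
mR = 1/2·sL + -1/2·sR = -9/145

45/58 9/10 711/580 -9/145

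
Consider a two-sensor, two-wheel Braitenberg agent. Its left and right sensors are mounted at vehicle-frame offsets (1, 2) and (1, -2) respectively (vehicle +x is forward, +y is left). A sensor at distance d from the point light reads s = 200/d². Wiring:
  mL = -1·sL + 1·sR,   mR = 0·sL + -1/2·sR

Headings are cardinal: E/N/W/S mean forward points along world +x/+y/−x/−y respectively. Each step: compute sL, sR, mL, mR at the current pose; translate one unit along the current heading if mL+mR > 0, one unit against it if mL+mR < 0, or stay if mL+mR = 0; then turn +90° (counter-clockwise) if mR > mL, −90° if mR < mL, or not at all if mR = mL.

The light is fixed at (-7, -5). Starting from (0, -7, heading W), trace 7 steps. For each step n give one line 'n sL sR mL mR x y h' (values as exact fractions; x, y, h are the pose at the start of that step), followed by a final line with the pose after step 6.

n=0: pose=(0,-7,W); sL=50/13, sR=50/9; mL=200/117, mR=-25/9; mL+mR=-125/117 → advance -1; mR−mL=-175/39 → turn -1·90°
n=1: pose=(1,-7,N); sL=200/37, sR=200/101; mL=-12800/3737, mR=-100/101; mL+mR=-16500/3737 → advance -1; mR−mL=9100/3737 → turn +1·90°
n=2: pose=(1,-8,W); sL=100/37, sR=4; mL=48/37, mR=-2; mL+mR=-26/37 → advance -1; mR−mL=-122/37 → turn -1·90°
n=3: pose=(2,-8,N); sL=200/53, sR=8/5; mL=-576/265, mR=-4/5; mL+mR=-788/265 → advance -1; mR−mL=364/265 → turn +1·90°
n=4: pose=(2,-9,W); sL=2, sR=50/17; mL=16/17, mR=-25/17; mL+mR=-9/17 → advance -1; mR−mL=-41/17 → turn -1·90°
n=5: pose=(3,-9,N); sL=200/73, sR=200/153; mL=-16000/11169, mR=-100/153; mL+mR=-23300/11169 → advance -1; mR−mL=2900/3723 → turn +1·90°
n=6: pose=(3,-10,W); sL=20/13, sR=20/9; mL=80/117, mR=-10/9; mL+mR=-50/117 → advance -1; mR−mL=-70/39 → turn -1·90°

0 50/13 50/9 200/117 -25/9 0 -7 W
1 200/37 200/101 -12800/3737 -100/101 1 -7 N
2 100/37 4 48/37 -2 1 -8 W
3 200/53 8/5 -576/265 -4/5 2 -8 N
4 2 50/17 16/17 -25/17 2 -9 W
5 200/73 200/153 -16000/11169 -100/153 3 -9 N
6 20/13 20/9 80/117 -10/9 3 -10 W
final 4 -10 N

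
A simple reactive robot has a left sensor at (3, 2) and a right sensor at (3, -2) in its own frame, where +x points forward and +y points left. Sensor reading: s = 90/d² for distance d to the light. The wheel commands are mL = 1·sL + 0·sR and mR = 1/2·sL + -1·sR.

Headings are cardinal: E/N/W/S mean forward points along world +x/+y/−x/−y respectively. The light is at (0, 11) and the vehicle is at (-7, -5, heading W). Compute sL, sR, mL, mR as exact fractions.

45/212 45/148 45/212 -3105/15688

left sensor world pos  = (-10, -7); dL² = 424
right sensor world pos = (-10, -3); dR² = 296
sL = 90/424 = 45/212
sR = 90/296 = 45/148
mL = 1·sL + 0·sR = 45/212
mR = 1/2·sL + -1·sR = -3105/15688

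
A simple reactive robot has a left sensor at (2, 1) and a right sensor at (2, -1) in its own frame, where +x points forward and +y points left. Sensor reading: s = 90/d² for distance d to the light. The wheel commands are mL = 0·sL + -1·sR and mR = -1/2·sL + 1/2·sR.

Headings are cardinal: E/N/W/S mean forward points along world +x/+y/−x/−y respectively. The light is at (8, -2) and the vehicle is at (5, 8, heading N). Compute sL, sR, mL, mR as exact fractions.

9/16 45/74 -45/74 27/1184

left sensor world pos  = (4, 10); dL² = 160
right sensor world pos = (6, 10); dR² = 148
sL = 90/160 = 9/16
sR = 90/148 = 45/74
mL = 0·sL + -1·sR = -45/74
mR = -1/2·sL + 1/2·sR = 27/1184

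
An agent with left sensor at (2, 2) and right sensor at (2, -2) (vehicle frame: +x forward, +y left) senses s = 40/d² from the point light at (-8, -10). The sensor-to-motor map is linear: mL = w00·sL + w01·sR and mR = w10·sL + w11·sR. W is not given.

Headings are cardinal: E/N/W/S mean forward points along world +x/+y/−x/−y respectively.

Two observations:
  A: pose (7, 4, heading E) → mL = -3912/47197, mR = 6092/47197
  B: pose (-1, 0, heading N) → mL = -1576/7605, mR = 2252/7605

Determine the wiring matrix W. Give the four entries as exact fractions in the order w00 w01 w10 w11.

obs A: pose=(7,4,E) → sL=8/109, sR=40/433, mL=-3912/47197, mR=6092/47197
obs B: pose=(-1,0,N) → sL=40/169, sR=8/45, mL=-1576/7605, mR=2252/7605
sensor matrix S = [[8/109, 40/433], [40/169, 8/45]]; det S = -3164672/358933185
solve [mL_A; mL_B] = S·[w00; w01] and [mR_A; mR_B] = S·[w10; w11]:
  w00 = -1/2, w01 = -1/2, w10 = 1/2, w11 = 1

-1/2 -1/2 1/2 1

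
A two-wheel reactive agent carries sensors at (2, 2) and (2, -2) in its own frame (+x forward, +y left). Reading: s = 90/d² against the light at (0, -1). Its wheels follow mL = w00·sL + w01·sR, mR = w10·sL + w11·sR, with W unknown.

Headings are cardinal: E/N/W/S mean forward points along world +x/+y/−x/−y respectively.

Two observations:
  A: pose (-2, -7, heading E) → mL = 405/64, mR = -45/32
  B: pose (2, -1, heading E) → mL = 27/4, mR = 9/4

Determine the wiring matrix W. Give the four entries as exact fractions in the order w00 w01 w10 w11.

1 1/2 -1/2 1

obs A: pose=(-2,-7,E) → sL=45/8, sR=45/32, mL=405/64, mR=-45/32
obs B: pose=(2,-1,E) → sL=9/2, sR=9/2, mL=27/4, mR=9/4
sensor matrix S = [[45/8, 45/32], [9/2, 9/2]]; det S = 1215/64
solve [mL_A; mL_B] = S·[w00; w01] and [mR_A; mR_B] = S·[w10; w11]:
  w00 = 1, w01 = 1/2, w10 = -1/2, w11 = 1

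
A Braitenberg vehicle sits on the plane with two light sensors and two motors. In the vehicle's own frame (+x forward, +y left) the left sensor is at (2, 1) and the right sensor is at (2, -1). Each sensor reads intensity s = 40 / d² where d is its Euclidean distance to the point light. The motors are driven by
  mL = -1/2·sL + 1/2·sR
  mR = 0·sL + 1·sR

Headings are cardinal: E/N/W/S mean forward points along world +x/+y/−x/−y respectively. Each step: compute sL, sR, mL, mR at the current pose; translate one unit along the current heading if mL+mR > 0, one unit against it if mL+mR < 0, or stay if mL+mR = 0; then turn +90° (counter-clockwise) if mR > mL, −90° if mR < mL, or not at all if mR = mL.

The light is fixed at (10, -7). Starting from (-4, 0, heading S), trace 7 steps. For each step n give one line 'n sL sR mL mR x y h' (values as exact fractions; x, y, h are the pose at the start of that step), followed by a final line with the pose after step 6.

n=0: pose=(-4,0,S); sL=20/97, sR=4/25; mL=-56/2425, mR=4/25; mL+mR=332/2425 → advance +1; mR−mL=444/2425 → turn +1·90°
n=1: pose=(-4,-1,E); sL=40/193, sR=40/169; mL=480/32617, mR=40/169; mL+mR=8200/32617 → advance +1; mR−mL=7240/32617 → turn +1·90°
n=2: pose=(-3,-1,N); sL=2/13, sR=5/26; mL=1/52, mR=5/26; mL+mR=11/52 → advance +1; mR−mL=9/52 → turn +1·90°
n=3: pose=(-3,0,W); sL=40/261, sR=40/289; mL=-560/75429, mR=40/289; mL+mR=9880/75429 → advance +1; mR−mL=11000/75429 → turn +1·90°
n=4: pose=(-4,0,S); sL=20/97, sR=4/25; mL=-56/2425, mR=4/25; mL+mR=332/2425 → advance +1; mR−mL=444/2425 → turn +1·90°
n=5: pose=(-4,-1,E); sL=40/193, sR=40/169; mL=480/32617, mR=40/169; mL+mR=8200/32617 → advance +1; mR−mL=7240/32617 → turn +1·90°
n=6: pose=(-3,-1,N); sL=2/13, sR=5/26; mL=1/52, mR=5/26; mL+mR=11/52 → advance +1; mR−mL=9/52 → turn +1·90°

0 20/97 4/25 -56/2425 4/25 -4 0 S
1 40/193 40/169 480/32617 40/169 -4 -1 E
2 2/13 5/26 1/52 5/26 -3 -1 N
3 40/261 40/289 -560/75429 40/289 -3 0 W
4 20/97 4/25 -56/2425 4/25 -4 0 S
5 40/193 40/169 480/32617 40/169 -4 -1 E
6 2/13 5/26 1/52 5/26 -3 -1 N
final -3 0 W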